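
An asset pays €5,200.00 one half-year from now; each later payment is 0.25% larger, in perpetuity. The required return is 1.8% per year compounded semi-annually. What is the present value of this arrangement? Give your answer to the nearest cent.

€800,000.00

Periodic rate r = 0.018/2 per half-year.
Growing perpetuity (Gordon): PV = PMT₁ / (r − g) = 5,200 / (r − 0.0025) = €800,000.00.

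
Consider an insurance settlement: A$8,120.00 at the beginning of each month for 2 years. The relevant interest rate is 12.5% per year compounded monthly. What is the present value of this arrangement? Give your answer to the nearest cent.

This is an annuity due: 24 payments of A$8,120.00 at the beginning of each month.
Periodic rate r = 0.125/12 per month; n is counted in months.
PV = PMT × [(1 − (1+r)^−n)/r] × (1+r) = 8,120 × [1 − (1+r)^−24] / r × (1+r) = A$173,431.62

A$173,431.62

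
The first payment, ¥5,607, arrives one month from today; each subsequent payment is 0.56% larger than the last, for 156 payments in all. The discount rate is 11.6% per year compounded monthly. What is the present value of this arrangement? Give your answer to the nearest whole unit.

¥644,151

Periodic rate r = 0.116/12 per month; n is counted in months.
Growing ordinary annuity: PV = PMT₁ × [1 − ((1+g)/(1+r))^n] / (r − g) = 5,607 × [1 − ((1+0.0056)/(1+r))^156] / (r − 0.0056) = ¥644,151.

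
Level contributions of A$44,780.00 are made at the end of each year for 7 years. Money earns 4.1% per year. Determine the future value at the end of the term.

A$354,760.93

This is an ordinary annuity: 7 deposits of A$44,780.00 at the end of each year.
Periodic rate r = 0.041 per year.
FV = PMT × [((1+r)^n − 1)/r] = 44,780 × [(1+r)^7 − 1] / r = A$354,760.93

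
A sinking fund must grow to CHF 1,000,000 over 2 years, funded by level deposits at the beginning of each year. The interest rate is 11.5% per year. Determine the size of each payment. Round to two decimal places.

CHF 424,047.75

Level annuity due; solve FV = PMT × [((1+r)^n − 1)/r] × (1+r) for PMT.
Periodic rate r = 0.115 per year.
With n = 2: PMT = 1,000,000 / ([((1+r)^n − 1)/r] × (1+r)) = CHF 424,047.75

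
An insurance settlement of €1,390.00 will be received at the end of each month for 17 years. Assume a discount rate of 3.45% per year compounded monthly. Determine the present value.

This is an ordinary annuity: 204 payments of €1,390.00 at the end of each month.
Periodic rate r = 0.0345/12 per month; n is counted in months.
PV = PMT × [(1 − (1+r)^−n)/r] = 1,390 × [1 − (1+r)^−204] / r = €214,307.00

€214,307.00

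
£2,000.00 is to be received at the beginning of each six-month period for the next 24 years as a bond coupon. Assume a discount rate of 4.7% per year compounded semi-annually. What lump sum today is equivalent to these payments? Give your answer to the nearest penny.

This is an annuity due: 48 payments of £2,000.00 at the beginning of each six-month period.
Periodic rate r = 0.047/2 per half-year; n is counted in half-years.
PV = PMT × [(1 − (1+r)^−n)/r] × (1+r) = 2,000 × [1 − (1+r)^−48] / r × (1+r) = £58,541.44

£58,541.44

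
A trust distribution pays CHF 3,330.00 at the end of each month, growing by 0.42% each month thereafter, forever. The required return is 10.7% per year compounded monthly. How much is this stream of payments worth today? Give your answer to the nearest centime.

Periodic rate r = 0.107/12 per month.
Growing perpetuity (Gordon): PV = PMT₁ / (r − g) = 3,330 / (r − 0.0042) = CHF 706,007.07.

CHF 706,007.07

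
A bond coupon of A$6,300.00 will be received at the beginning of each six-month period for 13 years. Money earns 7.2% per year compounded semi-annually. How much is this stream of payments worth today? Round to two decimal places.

A$109,015.67

This is an annuity due: 26 payments of A$6,300.00 at the beginning of each six-month period.
Periodic rate r = 0.072/2 per half-year; n is counted in half-years.
PV = PMT × [(1 − (1+r)^−n)/r] × (1+r) = 6,300 × [1 − (1+r)^−26] / r × (1+r) = A$109,015.67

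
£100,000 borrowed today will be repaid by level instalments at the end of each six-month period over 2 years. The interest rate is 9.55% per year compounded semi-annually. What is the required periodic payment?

£28,053.94

Level ordinary annuity; solve PV = PMT × [(1 − (1+r)^−n)/r] for PMT.
Periodic rate r = 0.0955/2 per half-year; n is counted in half-years.
With n = 4: PMT = 100,000 / ([(1 − (1+r)^−n)/r]) = £28,053.94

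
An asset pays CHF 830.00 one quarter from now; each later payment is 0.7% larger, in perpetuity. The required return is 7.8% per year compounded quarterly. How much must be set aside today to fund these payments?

CHF 66,400.00

Periodic rate r = 0.078/4 per quarter.
Growing perpetuity (Gordon): PV = PMT₁ / (r − g) = 830 / (r − 0.007) = CHF 66,400.00.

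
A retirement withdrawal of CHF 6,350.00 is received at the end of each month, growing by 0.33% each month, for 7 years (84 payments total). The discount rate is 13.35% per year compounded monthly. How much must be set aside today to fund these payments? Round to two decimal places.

CHF 388,959.15

Periodic rate r = 0.1335/12 per month; n is counted in months.
Growing ordinary annuity: PV = PMT₁ × [1 − ((1+g)/(1+r))^n] / (r − g) = 6,350 × [1 − ((1+0.0033)/(1+r))^84] / (r − 0.0033) = CHF 388,959.15.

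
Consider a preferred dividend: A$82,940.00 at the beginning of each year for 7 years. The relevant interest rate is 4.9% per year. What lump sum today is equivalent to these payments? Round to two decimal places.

A$505,267.54

This is an annuity due: 7 payments of A$82,940.00 at the beginning of each year.
Periodic rate r = 0.049 per year.
PV = PMT × [(1 − (1+r)^−n)/r] × (1+r) = 82,940 × [1 − (1+r)^−7] / r × (1+r) = A$505,267.54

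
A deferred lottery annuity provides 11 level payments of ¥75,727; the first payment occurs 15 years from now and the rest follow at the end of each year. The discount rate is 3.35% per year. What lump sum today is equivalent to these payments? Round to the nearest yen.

Ordinary annuity of 11 payments, first payment at period 15.
Periodic rate r = 0.0335 per year.
The ordinary-annuity PV formula values the stream one period before the first payment (period 14); discount that back 14 periods:
PV₀ = 75,727 × [1 − (1+r)^−11] / r × (1+r)^−14 = ¥433,300

¥433,300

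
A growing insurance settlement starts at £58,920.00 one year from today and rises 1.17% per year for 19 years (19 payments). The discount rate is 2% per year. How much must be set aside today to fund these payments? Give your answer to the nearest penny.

Periodic rate r = 0.02 per year.
Growing ordinary annuity: PV = PMT₁ × [1 − ((1+g)/(1+r))^n] / (r − g) = 58,920 × [1 − ((1+0.0117)/(1+r))^19] / (r − 0.0117) = £1,020,740.09.

£1,020,740.09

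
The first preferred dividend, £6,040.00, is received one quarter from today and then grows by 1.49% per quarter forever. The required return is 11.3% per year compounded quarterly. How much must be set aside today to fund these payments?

£452,434.46

Periodic rate r = 0.113/4 per quarter.
Growing perpetuity (Gordon): PV = PMT₁ / (r − g) = 6,040 / (r − 0.0149) = £452,434.46.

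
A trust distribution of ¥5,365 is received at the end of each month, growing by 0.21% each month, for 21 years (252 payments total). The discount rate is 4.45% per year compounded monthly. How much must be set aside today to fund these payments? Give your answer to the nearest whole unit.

Periodic rate r = 0.0445/12 per month; n is counted in months.
Growing ordinary annuity: PV = PMT₁ × [1 − ((1+g)/(1+r))^n] / (r − g) = 5,365 × [1 − ((1+0.0021)/(1+r))^252] / (r − 0.0021) = ¥1,108,938.

¥1,108,938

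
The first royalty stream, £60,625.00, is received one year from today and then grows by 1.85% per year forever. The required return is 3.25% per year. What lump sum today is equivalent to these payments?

Periodic rate r = 0.0325 per year.
Growing perpetuity (Gordon): PV = PMT₁ / (r − g) = 60,625 / (r − 0.0185) = £4,330,357.14.

£4,330,357.14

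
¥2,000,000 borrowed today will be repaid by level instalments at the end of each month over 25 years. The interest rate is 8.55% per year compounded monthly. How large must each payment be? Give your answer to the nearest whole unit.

Level ordinary annuity; solve PV = PMT × [(1 − (1+r)^−n)/r] for PMT.
Periodic rate r = 0.0855/12 per month; n is counted in months.
With n = 300: PMT = 2,000,000 / ([(1 − (1+r)^−n)/r]) = ¥16,172

¥16,172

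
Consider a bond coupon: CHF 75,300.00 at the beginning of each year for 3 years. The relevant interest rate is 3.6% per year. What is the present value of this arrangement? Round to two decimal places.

This is an annuity due: 3 payments of CHF 75,300.00 at the beginning of each year.
Periodic rate r = 0.036 per year.
PV = PMT × [(1 − (1+r)^−n)/r] × (1+r) = 75,300 × [1 − (1+r)^−3] / r × (1+r) = CHF 218,141.12

CHF 218,141.12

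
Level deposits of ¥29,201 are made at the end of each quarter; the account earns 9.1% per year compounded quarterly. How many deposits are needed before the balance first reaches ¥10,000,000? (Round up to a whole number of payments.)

Periodic rate r = 0.091/4 per quarter; n is counted in quarters.
Ordinary annuity FV: 10,000,000 = 29,201 × [((1+r)^n − 1)/r].
(1+r)^n = 1 + 10,000,000 × r / 29,201, so n = ln(1 + 10,000,000·r/29,201) / ln(1+r) = 96.63.
Round up to a whole number of payments: n = 97.

97 payments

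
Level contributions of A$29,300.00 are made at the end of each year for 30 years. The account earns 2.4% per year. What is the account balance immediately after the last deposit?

This is an ordinary annuity: 30 deposits of A$29,300.00 at the end of each year.
Periodic rate r = 0.024 per year.
FV = PMT × [((1+r)^n − 1)/r] = 29,300 × [(1+r)^30 − 1] / r = A$1,266,048.09

A$1,266,048.09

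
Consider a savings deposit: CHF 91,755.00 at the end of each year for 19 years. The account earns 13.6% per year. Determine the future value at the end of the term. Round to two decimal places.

This is an ordinary annuity: 19 deposits of CHF 91,755.00 at the end of each year.
Periodic rate r = 0.136 per year.
FV = PMT × [((1+r)^n − 1)/r] = 91,755 × [(1+r)^19 − 1] / r = CHF 6,933,481.95

CHF 6,933,481.95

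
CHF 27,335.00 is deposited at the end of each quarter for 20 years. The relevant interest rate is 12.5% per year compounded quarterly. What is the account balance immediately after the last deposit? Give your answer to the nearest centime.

This is an ordinary annuity: 80 deposits of CHF 27,335.00 at the end of each quarter.
Periodic rate r = 0.125/4 per quarter; n is counted in quarters.
FV = PMT × [((1+r)^n − 1)/r] = 27,335 × [(1+r)^80 − 1] / r = CHF 9,381,468.19

CHF 9,381,468.19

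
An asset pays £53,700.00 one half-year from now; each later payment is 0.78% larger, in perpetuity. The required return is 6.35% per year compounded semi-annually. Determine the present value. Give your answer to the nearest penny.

£2,242,171.19

Periodic rate r = 0.0635/2 per half-year.
Growing perpetuity (Gordon): PV = PMT₁ / (r − g) = 53,700 / (r − 0.0078) = £2,242,171.19.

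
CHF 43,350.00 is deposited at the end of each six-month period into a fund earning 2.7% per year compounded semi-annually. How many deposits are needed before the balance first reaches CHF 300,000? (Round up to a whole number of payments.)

7 payments

Periodic rate r = 0.027/2 per half-year; n is counted in half-years.
Ordinary annuity FV: 300,000 = 43,350 × [((1+r)^n − 1)/r].
(1+r)^n = 1 + 300,000 × r / 43,350, so n = ln(1 + 300,000·r/43,350) / ln(1+r) = 6.66.
Round up to a whole number of payments: n = 7.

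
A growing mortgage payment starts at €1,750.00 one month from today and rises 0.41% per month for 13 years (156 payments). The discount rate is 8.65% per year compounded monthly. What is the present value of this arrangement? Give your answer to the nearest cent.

€215,382.55

Periodic rate r = 0.0865/12 per month; n is counted in months.
Growing ordinary annuity: PV = PMT₁ × [1 − ((1+g)/(1+r))^n] / (r − g) = 1,750 × [1 − ((1+0.0041)/(1+r))^156] / (r − 0.0041) = €215,382.55.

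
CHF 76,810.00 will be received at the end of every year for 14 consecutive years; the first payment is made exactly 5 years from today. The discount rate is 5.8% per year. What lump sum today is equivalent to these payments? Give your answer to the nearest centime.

CHF 576,924.93

Ordinary annuity of 14 payments, first payment at period 5.
Periodic rate r = 0.058 per year.
The ordinary-annuity PV formula values the stream one period before the first payment (period 4); discount that back 4 periods:
PV₀ = 76,810 × [1 − (1+r)^−14] / r × (1+r)^−4 = CHF 576,924.93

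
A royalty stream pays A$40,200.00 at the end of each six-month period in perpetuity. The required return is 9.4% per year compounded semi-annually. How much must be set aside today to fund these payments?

Periodic rate r = 0.094/2 per half-year.
Level perpetuity: PV = PMT / r = 40,200 / (0.094/2) = A$855,319.15.

A$855,319.15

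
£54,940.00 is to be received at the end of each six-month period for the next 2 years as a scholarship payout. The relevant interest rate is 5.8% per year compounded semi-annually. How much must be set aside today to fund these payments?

This is an ordinary annuity: 4 payments of £54,940.00 at the end of each six-month period.
Periodic rate r = 0.058/2 per half-year; n is counted in half-years.
PV = PMT × [(1 − (1+r)^−n)/r] = 54,940 × [1 − (1+r)^−4] / r = £204,706.68

£204,706.68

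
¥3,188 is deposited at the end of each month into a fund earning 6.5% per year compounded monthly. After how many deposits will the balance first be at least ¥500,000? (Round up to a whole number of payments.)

114 payments

Periodic rate r = 0.065/12 per month; n is counted in months.
Ordinary annuity FV: 500,000 = 3,188 × [((1+r)^n − 1)/r].
(1+r)^n = 1 + 500,000 × r / 3,188, so n = ln(1 + 500,000·r/3,188) / ln(1+r) = 113.83.
Round up to a whole number of payments: n = 114.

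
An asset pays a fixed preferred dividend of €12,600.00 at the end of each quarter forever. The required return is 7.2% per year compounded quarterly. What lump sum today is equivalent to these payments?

€700,000.00

Periodic rate r = 0.072/4 per quarter.
Level perpetuity: PV = PMT / r = 12,600 / (0.072/4) = €700,000.00.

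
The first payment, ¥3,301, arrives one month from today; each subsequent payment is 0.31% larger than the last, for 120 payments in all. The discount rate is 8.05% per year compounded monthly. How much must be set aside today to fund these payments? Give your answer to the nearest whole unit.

¥320,251

Periodic rate r = 0.0805/12 per month; n is counted in months.
Growing ordinary annuity: PV = PMT₁ × [1 − ((1+g)/(1+r))^n] / (r − g) = 3,301 × [1 − ((1+0.0031)/(1+r))^120] / (r − 0.0031) = ¥320,251.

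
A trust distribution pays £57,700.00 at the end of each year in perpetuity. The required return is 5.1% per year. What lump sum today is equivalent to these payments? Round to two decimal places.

Periodic rate r = 0.051 per year.
Level perpetuity: PV = PMT / r = 57,700 / (0.051) = £1,131,372.55.

£1,131,372.55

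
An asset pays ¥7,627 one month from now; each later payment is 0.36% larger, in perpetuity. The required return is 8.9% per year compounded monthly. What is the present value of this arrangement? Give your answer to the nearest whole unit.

¥1,998,341

Periodic rate r = 0.089/12 per month.
Growing perpetuity (Gordon): PV = PMT₁ / (r − g) = 7,627 / (r − 0.0036) = ¥1,998,341.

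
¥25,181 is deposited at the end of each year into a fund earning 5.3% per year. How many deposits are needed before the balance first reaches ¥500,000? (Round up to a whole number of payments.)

Periodic rate r = 0.053 per year.
Ordinary annuity FV: 500,000 = 25,181 × [((1+r)^n − 1)/r].
(1+r)^n = 1 + 500,000 × r / 25,181, so n = ln(1 + 500,000·r/25,181) / ln(1+r) = 13.92.
Round up to a whole number of payments: n = 14.

14 payments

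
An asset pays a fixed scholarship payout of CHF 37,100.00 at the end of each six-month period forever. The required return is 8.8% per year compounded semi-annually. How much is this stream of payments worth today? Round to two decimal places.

CHF 843,181.82

Periodic rate r = 0.088/2 per half-year.
Level perpetuity: PV = PMT / r = 37,100 / (0.088/2) = CHF 843,181.82.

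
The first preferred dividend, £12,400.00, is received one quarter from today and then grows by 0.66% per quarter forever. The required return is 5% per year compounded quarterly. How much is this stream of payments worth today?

£2,101,694.92

Periodic rate r = 0.05/4 per quarter.
Growing perpetuity (Gordon): PV = PMT₁ / (r − g) = 12,400 / (r − 0.0066) = £2,101,694.92.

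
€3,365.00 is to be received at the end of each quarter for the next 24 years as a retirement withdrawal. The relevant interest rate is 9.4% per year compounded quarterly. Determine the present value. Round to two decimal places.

€127,792.80

This is an ordinary annuity: 96 payments of €3,365.00 at the end of each quarter.
Periodic rate r = 0.094/4 per quarter; n is counted in quarters.
PV = PMT × [(1 − (1+r)^−n)/r] = 3,365 × [1 − (1+r)^−96] / r = €127,792.80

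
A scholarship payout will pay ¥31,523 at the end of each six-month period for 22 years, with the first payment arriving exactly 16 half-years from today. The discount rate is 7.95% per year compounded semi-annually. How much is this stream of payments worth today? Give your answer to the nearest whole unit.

Ordinary annuity of 44 payments, first payment at period 16.
Periodic rate r = 0.0795/2 per half-year; n is counted in half-years.
The ordinary-annuity PV formula values the stream one period before the first payment (period 15); discount that back 15 periods:
PV₀ = 31,523 × [1 − (1+r)^−44] / r × (1+r)^−15 = ¥362,412

¥362,412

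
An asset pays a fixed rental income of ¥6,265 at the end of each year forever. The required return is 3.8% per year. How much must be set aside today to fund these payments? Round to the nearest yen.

Periodic rate r = 0.038 per year.
Level perpetuity: PV = PMT / r = 6,265 / (0.038) = ¥164,868.

¥164,868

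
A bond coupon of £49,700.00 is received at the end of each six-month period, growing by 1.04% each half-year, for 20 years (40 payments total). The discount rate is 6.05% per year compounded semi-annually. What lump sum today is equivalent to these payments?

Periodic rate r = 0.0605/2 per half-year; n is counted in half-years.
Growing ordinary annuity: PV = PMT₁ × [1 − ((1+g)/(1+r))^n] / (r − g) = 49,700 × [1 − ((1+0.0104)/(1+r))^40] / (r − 0.0104) = £1,353,972.65.

£1,353,972.65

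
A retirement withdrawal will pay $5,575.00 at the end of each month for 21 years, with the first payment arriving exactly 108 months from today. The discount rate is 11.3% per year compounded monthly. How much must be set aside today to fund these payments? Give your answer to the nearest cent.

Ordinary annuity of 252 payments, first payment at period 108.
Periodic rate r = 0.113/12 per month; n is counted in months.
The ordinary-annuity PV formula values the stream one period before the first payment (period 107); discount that back 107 periods:
PV₀ = 5,575 × [1 − (1+r)^−252] / r × (1+r)^−107 = $196,706.98

$196,706.98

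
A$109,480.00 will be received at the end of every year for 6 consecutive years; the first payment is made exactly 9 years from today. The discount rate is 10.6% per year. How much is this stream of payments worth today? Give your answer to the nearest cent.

Ordinary annuity of 6 payments, first payment at period 9.
Periodic rate r = 0.106 per year.
The ordinary-annuity PV formula values the stream one period before the first payment (period 8); discount that back 8 periods:
PV₀ = 109,480 × [1 − (1+r)^−6] / r × (1+r)^−8 = A$209,271.88

A$209,271.88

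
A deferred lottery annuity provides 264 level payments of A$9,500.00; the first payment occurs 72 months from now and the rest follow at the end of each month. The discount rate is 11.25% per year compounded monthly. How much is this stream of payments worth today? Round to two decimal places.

Ordinary annuity of 264 payments, first payment at period 72.
Periodic rate r = 0.1125/12 per month; n is counted in months.
The ordinary-annuity PV formula values the stream one period before the first payment (period 71); discount that back 71 periods:
PV₀ = 9,500 × [1 − (1+r)^−264] / r × (1+r)^−71 = A$477,943.80

A$477,943.80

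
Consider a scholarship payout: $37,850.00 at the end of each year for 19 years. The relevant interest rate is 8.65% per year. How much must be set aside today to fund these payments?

$347,106.36

This is an ordinary annuity: 19 payments of $37,850.00 at the end of each year.
Periodic rate r = 0.0865 per year.
PV = PMT × [(1 − (1+r)^−n)/r] = 37,850 × [1 − (1+r)^−19] / r = $347,106.36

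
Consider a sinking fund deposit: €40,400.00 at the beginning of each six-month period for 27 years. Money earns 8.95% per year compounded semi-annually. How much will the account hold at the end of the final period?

This is an annuity due: 54 deposits of €40,400.00 at the beginning of each six-month period.
Periodic rate r = 0.0895/2 per half-year; n is counted in half-years.
FV = PMT × [((1+r)^n − 1)/r] × (1+r) = 40,400 × [(1+r)^54 − 1] / r × (1+r) = €9,086,074.21

€9,086,074.21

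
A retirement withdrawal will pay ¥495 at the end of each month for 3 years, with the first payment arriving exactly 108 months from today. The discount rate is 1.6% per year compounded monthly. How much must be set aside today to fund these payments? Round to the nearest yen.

¥15,077

Ordinary annuity of 36 payments, first payment at period 108.
Periodic rate r = 0.016/12 per month; n is counted in months.
The ordinary-annuity PV formula values the stream one period before the first payment (period 107); discount that back 107 periods:
PV₀ = 495 × [1 − (1+r)^−36] / r × (1+r)^−107 = ¥15,077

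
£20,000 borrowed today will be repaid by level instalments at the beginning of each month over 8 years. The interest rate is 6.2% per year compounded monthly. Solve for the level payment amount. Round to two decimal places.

Level annuity due; solve PV = PMT × [(1 − (1+r)^−n)/r] × (1+r) for PMT.
Periodic rate r = 0.062/12 per month; n is counted in months.
With n = 96: PMT = 20,000 / ([(1 − (1+r)^−n)/r] × (1+r)) = £263.42

£263.42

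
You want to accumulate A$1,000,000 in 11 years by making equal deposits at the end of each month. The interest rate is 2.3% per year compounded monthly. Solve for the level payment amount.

A$6,665.01

Level ordinary annuity; solve FV = PMT × [((1+r)^n − 1)/r] for PMT.
Periodic rate r = 0.023/12 per month; n is counted in months.
With n = 132: PMT = 1,000,000 / ([((1+r)^n − 1)/r]) = A$6,665.01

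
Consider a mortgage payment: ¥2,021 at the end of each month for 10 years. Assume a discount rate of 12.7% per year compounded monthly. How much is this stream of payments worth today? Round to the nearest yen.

This is an ordinary annuity: 120 payments of ¥2,021 at the end of each month.
Periodic rate r = 0.127/12 per month; n is counted in months.
PV = PMT × [(1 − (1+r)^−n)/r] = 2,021 × [1 − (1+r)^−120] / r = ¥136,974

¥136,974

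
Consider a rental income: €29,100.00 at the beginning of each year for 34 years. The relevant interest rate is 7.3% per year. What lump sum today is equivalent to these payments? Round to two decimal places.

€388,755.75

This is an annuity due: 34 payments of €29,100.00 at the beginning of each year.
Periodic rate r = 0.073 per year.
PV = PMT × [(1 − (1+r)^−n)/r] × (1+r) = 29,100 × [1 − (1+r)^−34] / r × (1+r) = €388,755.75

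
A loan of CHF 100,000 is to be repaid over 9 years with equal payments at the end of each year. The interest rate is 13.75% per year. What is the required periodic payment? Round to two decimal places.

Level ordinary annuity; solve PV = PMT × [(1 − (1+r)^−n)/r] for PMT.
Periodic rate r = 0.1375 per year.
With n = 9: PMT = 100,000 / ([(1 − (1+r)^−n)/r]) = CHF 20,033.34

CHF 20,033.34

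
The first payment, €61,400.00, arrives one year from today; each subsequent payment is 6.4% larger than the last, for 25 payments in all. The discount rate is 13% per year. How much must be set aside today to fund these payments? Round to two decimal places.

€723,667.95

Periodic rate r = 0.13 per year.
Growing ordinary annuity: PV = PMT₁ × [1 − ((1+g)/(1+r))^n] / (r − g) = 61,400 × [1 − ((1+0.064)/(1+r))^25] / (r − 0.064) = €723,667.95.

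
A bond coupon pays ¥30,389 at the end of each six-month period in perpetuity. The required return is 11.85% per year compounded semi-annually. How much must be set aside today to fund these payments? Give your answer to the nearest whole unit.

¥512,895

Periodic rate r = 0.1185/2 per half-year.
Level perpetuity: PV = PMT / r = 30,389 / (0.1185/2) = ¥512,895.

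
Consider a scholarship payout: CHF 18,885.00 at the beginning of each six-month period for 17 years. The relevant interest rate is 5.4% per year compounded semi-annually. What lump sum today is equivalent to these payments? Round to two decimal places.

This is an annuity due: 34 payments of CHF 18,885.00 at the beginning of each six-month period.
Periodic rate r = 0.054/2 per half-year; n is counted in half-years.
PV = PMT × [(1 − (1+r)^−n)/r] × (1+r) = 18,885 × [1 − (1+r)^−34] / r × (1+r) = CHF 427,974.93

CHF 427,974.93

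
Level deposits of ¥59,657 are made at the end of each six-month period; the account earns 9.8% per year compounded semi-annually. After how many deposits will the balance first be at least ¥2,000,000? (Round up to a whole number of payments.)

21 payments

Periodic rate r = 0.098/2 per half-year; n is counted in half-years.
Ordinary annuity FV: 2,000,000 = 59,657 × [((1+r)^n − 1)/r].
(1+r)^n = 1 + 2,000,000 × r / 59,657, so n = ln(1 + 2,000,000·r/59,657) / ln(1+r) = 20.31.
Round up to a whole number of payments: n = 21.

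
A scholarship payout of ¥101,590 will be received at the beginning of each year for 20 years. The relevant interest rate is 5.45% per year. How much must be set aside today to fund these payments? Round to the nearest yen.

¥1,285,532

This is an annuity due: 20 payments of ¥101,590 at the beginning of each year.
Periodic rate r = 0.0545 per year.
PV = PMT × [(1 − (1+r)^−n)/r] × (1+r) = 101,590 × [1 − (1+r)^−20] / r × (1+r) = ¥1,285,532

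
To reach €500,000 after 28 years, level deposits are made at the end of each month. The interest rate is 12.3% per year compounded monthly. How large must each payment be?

€172.17

Level ordinary annuity; solve FV = PMT × [((1+r)^n − 1)/r] for PMT.
Periodic rate r = 0.123/12 per month; n is counted in months.
With n = 336: PMT = 500,000 / ([((1+r)^n − 1)/r]) = €172.17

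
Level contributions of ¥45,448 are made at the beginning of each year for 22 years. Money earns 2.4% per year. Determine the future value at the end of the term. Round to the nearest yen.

This is an annuity due: 22 deposits of ¥45,448 at the beginning of each year.
Periodic rate r = 0.024 per year.
FV = PMT × [((1+r)^n − 1)/r] × (1+r) = 45,448 × [(1+r)^22 − 1] / r × (1+r) = ¥1,328,287

¥1,328,287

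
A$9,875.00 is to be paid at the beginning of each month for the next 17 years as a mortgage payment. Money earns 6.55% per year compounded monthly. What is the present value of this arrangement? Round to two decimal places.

This is an annuity due: 204 payments of A$9,875.00 at the beginning of each month.
Periodic rate r = 0.0655/12 per month; n is counted in months.
PV = PMT × [(1 − (1+r)^−n)/r] × (1+r) = 9,875 × [1 − (1+r)^−204] / r × (1+r) = A$1,219,838.86

A$1,219,838.86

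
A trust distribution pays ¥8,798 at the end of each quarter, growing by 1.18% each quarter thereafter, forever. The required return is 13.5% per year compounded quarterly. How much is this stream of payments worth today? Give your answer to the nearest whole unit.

¥400,820

Periodic rate r = 0.135/4 per quarter.
Growing perpetuity (Gordon): PV = PMT₁ / (r − g) = 8,798 / (r − 0.0118) = ¥400,820.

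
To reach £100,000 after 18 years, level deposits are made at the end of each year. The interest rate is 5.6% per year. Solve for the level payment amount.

£3,360.23

Level ordinary annuity; solve FV = PMT × [((1+r)^n − 1)/r] for PMT.
Periodic rate r = 0.056 per year.
With n = 18: PMT = 100,000 / ([((1+r)^n − 1)/r]) = £3,360.23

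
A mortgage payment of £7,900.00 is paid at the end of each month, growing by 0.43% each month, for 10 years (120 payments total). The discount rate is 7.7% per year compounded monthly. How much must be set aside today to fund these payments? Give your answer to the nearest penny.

£833,260.11

Periodic rate r = 0.077/12 per month; n is counted in months.
Growing ordinary annuity: PV = PMT₁ × [1 − ((1+g)/(1+r))^n] / (r − g) = 7,900 × [1 − ((1+0.0043)/(1+r))^120] / (r − 0.0043) = £833,260.11.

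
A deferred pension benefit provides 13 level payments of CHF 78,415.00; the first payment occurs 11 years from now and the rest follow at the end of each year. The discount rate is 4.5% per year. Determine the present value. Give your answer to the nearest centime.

Ordinary annuity of 13 payments, first payment at period 11.
Periodic rate r = 0.045 per year.
The ordinary-annuity PV formula values the stream one period before the first payment (period 10); discount that back 10 periods:
PV₀ = 78,415 × [1 − (1+r)^−13] / r × (1+r)^−10 = CHF 488,921.97

CHF 488,921.97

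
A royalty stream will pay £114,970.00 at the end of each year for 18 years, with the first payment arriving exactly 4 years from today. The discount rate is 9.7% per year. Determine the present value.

Ordinary annuity of 18 payments, first payment at period 4.
Periodic rate r = 0.097 per year.
The ordinary-annuity PV formula values the stream one period before the first payment (period 3); discount that back 3 periods:
PV₀ = 114,970 × [1 − (1+r)^−18] / r × (1+r)^−3 = £728,208.87

£728,208.87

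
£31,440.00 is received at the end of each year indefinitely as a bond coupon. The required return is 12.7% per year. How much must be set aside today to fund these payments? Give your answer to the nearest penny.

£247,559.06

Periodic rate r = 0.127 per year.
Level perpetuity: PV = PMT / r = 31,440 / (0.127) = £247,559.06.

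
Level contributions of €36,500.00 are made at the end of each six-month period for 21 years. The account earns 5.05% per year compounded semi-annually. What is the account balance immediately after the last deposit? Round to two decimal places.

This is an ordinary annuity: 42 deposits of €36,500.00 at the end of each six-month period.
Periodic rate r = 0.0505/2 per half-year; n is counted in half-years.
FV = PMT × [((1+r)^n − 1)/r] = 36,500 × [(1+r)^42 − 1] / r = €2,674,312.58

€2,674,312.58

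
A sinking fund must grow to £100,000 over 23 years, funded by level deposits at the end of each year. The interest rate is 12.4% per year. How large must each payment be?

£904.42

Level ordinary annuity; solve FV = PMT × [((1+r)^n − 1)/r] for PMT.
Periodic rate r = 0.124 per year.
With n = 23: PMT = 100,000 / ([((1+r)^n − 1)/r]) = £904.42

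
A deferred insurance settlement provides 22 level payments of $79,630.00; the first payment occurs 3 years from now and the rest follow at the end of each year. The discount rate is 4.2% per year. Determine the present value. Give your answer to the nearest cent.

Ordinary annuity of 22 payments, first payment at period 3.
Periodic rate r = 0.042 per year.
The ordinary-annuity PV formula values the stream one period before the first payment (period 2); discount that back 2 periods:
PV₀ = 79,630 × [1 − (1+r)^−22] / r × (1+r)^−2 = $1,039,870.89

$1,039,870.89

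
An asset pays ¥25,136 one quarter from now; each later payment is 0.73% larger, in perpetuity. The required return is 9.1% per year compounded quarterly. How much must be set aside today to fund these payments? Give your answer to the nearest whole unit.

Periodic rate r = 0.091/4 per quarter.
Growing perpetuity (Gordon): PV = PMT₁ / (r − g) = 25,136 / (r − 0.0073) = ¥1,626,926.

¥1,626,926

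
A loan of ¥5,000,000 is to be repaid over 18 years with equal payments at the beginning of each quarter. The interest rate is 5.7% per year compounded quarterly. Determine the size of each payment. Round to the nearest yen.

Level annuity due; solve PV = PMT × [(1 − (1+r)^−n)/r] × (1+r) for PMT.
Periodic rate r = 0.057/4 per quarter; n is counted in quarters.
With n = 72: PMT = 5,000,000 / ([(1 − (1+r)^−n)/r] × (1+r)) = ¥109,943

¥109,943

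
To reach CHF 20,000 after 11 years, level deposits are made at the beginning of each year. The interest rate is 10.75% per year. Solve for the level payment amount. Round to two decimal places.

Level annuity due; solve FV = PMT × [((1+r)^n − 1)/r] × (1+r) for PMT.
Periodic rate r = 0.1075 per year.
With n = 11: PMT = 20,000 / ([((1+r)^n − 1)/r] × (1+r)) = CHF 935.78

CHF 935.78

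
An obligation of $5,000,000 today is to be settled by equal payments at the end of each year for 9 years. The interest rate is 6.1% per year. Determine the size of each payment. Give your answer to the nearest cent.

Level ordinary annuity; solve PV = PMT × [(1 − (1+r)^−n)/r] for PMT.
Periodic rate r = 0.061 per year.
With n = 9: PMT = 5,000,000 / ([(1 − (1+r)^−n)/r]) = $738,313.83

$738,313.83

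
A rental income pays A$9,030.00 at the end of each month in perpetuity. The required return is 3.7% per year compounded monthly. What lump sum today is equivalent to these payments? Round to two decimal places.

Periodic rate r = 0.037/12 per month.
Level perpetuity: PV = PMT / r = 9,030 / (0.037/12) = A$2,928,648.65.

A$2,928,648.65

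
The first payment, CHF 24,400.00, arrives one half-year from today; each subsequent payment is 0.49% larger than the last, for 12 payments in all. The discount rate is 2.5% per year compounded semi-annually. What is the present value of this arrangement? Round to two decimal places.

Periodic rate r = 0.025/2 per half-year; n is counted in half-years.
Growing ordinary annuity: PV = PMT₁ × [1 − ((1+g)/(1+r))^n] / (r − g) = 24,400 × [1 − ((1+0.0049)/(1+r))^12] / (r − 0.0049) = CHF 277,540.21.

CHF 277,540.21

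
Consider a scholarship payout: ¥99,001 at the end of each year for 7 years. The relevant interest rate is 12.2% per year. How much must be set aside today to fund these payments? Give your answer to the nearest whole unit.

This is an ordinary annuity: 7 payments of ¥99,001 at the end of each year.
Periodic rate r = 0.122 per year.
PV = PMT × [(1 − (1+r)^−n)/r] = 99,001 × [1 − (1+r)^−7] / r = ¥448,965

¥448,965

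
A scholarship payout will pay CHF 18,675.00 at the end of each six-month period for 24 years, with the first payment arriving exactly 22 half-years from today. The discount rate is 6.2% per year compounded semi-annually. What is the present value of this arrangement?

Ordinary annuity of 48 payments, first payment at period 22.
Periodic rate r = 0.062/2 per half-year; n is counted in half-years.
The ordinary-annuity PV formula values the stream one period before the first payment (period 21); discount that back 21 periods:
PV₀ = 18,675 × [1 − (1+r)^−48] / r × (1+r)^−21 = CHF 244,006.65

CHF 244,006.65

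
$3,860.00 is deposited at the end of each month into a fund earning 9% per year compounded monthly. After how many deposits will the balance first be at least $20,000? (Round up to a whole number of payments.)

Periodic rate r = 0.09/12 per month; n is counted in months.
Ordinary annuity FV: 20,000 = 3,860 × [((1+r)^n − 1)/r].
(1+r)^n = 1 + 20,000 × r / 3,860, so n = ln(1 + 20,000·r/3,860) / ln(1+r) = 5.10.
Round up to a whole number of payments: n = 6.

6 payments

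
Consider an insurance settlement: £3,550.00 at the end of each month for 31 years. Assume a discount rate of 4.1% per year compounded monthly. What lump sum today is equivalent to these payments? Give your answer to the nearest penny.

£746,892.95

This is an ordinary annuity: 372 payments of £3,550.00 at the end of each month.
Periodic rate r = 0.041/12 per month; n is counted in months.
PV = PMT × [(1 − (1+r)^−n)/r] = 3,550 × [1 − (1+r)^−372] / r = £746,892.95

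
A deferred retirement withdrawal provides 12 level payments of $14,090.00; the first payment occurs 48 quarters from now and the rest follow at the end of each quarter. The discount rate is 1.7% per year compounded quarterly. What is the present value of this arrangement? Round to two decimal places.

$134,772.20

Ordinary annuity of 12 payments, first payment at period 48.
Periodic rate r = 0.017/4 per quarter; n is counted in quarters.
The ordinary-annuity PV formula values the stream one period before the first payment (period 47); discount that back 47 periods:
PV₀ = 14,090 × [1 − (1+r)^−12] / r × (1+r)^−47 = $134,772.20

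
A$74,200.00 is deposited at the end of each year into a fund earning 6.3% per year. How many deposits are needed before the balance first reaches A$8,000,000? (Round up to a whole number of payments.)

34 payments

Periodic rate r = 0.063 per year.
Ordinary annuity FV: 8,000,000 = 74,200 × [((1+r)^n − 1)/r].
(1+r)^n = 1 + 8,000,000 × r / 74,200, so n = ln(1 + 8,000,000·r/74,200) / ln(1+r) = 33.61.
Round up to a whole number of payments: n = 34.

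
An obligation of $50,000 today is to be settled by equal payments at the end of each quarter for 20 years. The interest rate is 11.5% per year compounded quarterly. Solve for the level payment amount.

$1,603.57

Level ordinary annuity; solve PV = PMT × [(1 − (1+r)^−n)/r] for PMT.
Periodic rate r = 0.115/4 per quarter; n is counted in quarters.
With n = 80: PMT = 50,000 / ([(1 − (1+r)^−n)/r]) = $1,603.57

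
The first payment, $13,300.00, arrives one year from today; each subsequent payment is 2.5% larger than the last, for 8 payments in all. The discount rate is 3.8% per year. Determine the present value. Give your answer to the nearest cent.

$98,122.39

Periodic rate r = 0.038 per year.
Growing ordinary annuity: PV = PMT₁ × [1 − ((1+g)/(1+r))^n] / (r − g) = 13,300 × [1 − ((1+0.025)/(1+r))^8] / (r − 0.025) = $98,122.39.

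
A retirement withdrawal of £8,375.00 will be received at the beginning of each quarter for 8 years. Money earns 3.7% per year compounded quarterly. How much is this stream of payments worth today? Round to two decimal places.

£233,196.64

This is an annuity due: 32 payments of £8,375.00 at the beginning of each quarter.
Periodic rate r = 0.037/4 per quarter; n is counted in quarters.
PV = PMT × [(1 − (1+r)^−n)/r] × (1+r) = 8,375 × [1 − (1+r)^−32] / r × (1+r) = £233,196.64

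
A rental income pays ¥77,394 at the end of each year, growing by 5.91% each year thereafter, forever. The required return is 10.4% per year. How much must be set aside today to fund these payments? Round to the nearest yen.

Periodic rate r = 0.104 per year.
Growing perpetuity (Gordon): PV = PMT₁ / (r − g) = 77,394 / (r − 0.0591) = ¥1,723,697.

¥1,723,697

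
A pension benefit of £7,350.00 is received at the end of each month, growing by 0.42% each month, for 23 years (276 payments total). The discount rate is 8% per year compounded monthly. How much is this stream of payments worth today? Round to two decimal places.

£1,465,796.15

Periodic rate r = 0.08/12 per month; n is counted in months.
Growing ordinary annuity: PV = PMT₁ × [1 − ((1+g)/(1+r))^n] / (r − g) = 7,350 × [1 − ((1+0.0042)/(1+r))^276] / (r − 0.0042) = £1,465,796.15.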